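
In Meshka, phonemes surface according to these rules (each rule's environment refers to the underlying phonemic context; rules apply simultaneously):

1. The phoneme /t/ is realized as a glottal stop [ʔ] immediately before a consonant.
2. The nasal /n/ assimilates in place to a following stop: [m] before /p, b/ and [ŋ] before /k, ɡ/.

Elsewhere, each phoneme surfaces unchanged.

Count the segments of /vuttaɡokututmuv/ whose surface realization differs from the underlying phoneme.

2

Segments that undergo a rule: /t/ → [ʔ] (rule 1); /t/ → [ʔ] (rule 1).
All other segments surface unchanged.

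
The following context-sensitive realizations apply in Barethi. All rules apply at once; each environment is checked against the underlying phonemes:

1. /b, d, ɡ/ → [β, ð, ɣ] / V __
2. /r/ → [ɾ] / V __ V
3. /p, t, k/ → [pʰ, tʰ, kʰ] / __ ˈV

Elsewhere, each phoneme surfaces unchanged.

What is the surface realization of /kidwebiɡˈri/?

[kiðweβiɣˈri]

/k/ (word-initial): rule 3 targets it, but not immediately before a stressed vowel → unchanged [k].
/i/ (between /k/ and /d/) is unaffected → [i].
/d/ meets the environment for rule 1 (immediately after a vowel) → [ð].
/w/ — not in any rule's target class → [w].
/e/ — not in any rule's target class → [e].
/b/ meets the environment for rule 1 (immediately after a vowel) → [β].
/i/ (between /b/ and /ɡ/) is unaffected → [i].
/ɡ/ (between /i/ and /r/): immediately after a vowel, so rule 1 applies → [ɣ].
/r/ (between /ɡ/ and /i/): rule 2 targets it, but not between two vowels → unchanged [r].
/i/ — not in any rule's target class → [i].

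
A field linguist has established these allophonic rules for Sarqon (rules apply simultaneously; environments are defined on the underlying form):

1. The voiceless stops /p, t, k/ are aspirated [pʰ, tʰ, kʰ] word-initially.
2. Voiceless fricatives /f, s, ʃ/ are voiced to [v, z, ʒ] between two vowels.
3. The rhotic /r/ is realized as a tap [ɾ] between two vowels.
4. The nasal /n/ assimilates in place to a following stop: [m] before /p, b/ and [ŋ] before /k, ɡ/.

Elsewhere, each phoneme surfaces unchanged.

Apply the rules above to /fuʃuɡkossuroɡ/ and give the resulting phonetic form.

/f/ (word-initial): rule 2 targets it, but not between two vowels → unchanged [f].
/u/ (between /f/ and /ʃ/) is unaffected → [u].
/ʃ/ (between /u/ and /u/) occurs between two vowels → [ʒ] by rule 2.
/u/ (between /ʃ/ and /ɡ/) is unaffected → [u].
/ɡ/ stays [ɡ].
/k/ (between /ɡ/ and /o/): rule 1 targets it, but not word-initially → unchanged [k].
/o/ (between /k/ and /s/) is unaffected → [o].
/s/ (between /o/ and /s/): rule 2 targets it, but not between two vowels → unchanged [s].
/s/ — between /s/ and /u/; rule 2 does not apply here → [s].
/u/ (between /s/ and /r/): no rule targets it → [u].
Rule 3 applies to /r/ (between /u/ and /o/: between two vowels) → [ɾ].
/o/ — not in any rule's target class → [o].
/ɡ/ — not in any rule's target class → [ɡ].

[fuʒuɡkossuɾoɡ]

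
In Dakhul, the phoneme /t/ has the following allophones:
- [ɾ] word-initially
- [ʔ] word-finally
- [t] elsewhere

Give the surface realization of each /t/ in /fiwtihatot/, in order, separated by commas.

Occurrence 1 (position 4): no conditioning environment matches → elsewhere allophone [t].
Occurrence 2 (position 8): no conditioning environment matches → elsewhere allophone [t].
Occurrence 3 (position 10): word-finally → [ʔ].

[t], [t], [ʔ]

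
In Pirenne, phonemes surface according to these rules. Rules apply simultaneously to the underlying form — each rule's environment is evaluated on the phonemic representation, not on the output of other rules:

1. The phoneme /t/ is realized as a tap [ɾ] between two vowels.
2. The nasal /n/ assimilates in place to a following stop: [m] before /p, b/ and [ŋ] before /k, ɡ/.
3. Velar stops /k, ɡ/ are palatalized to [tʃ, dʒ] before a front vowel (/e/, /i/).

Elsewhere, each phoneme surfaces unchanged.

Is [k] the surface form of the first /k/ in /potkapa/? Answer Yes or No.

Yes

/k/ (between /t/ and /a/) is in the target of rule 3 but the environment (before a front vowel) is not met → [k].
The actual realization is [k], which matches [k].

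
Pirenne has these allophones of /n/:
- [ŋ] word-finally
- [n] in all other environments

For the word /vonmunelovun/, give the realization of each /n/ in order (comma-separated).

Occurrence 1 (position 3): no conditioning environment matches → elsewhere allophone [n].
Occurrence 2 (position 6): no conditioning environment matches → elsewhere allophone [n].
Occurrence 3 (position 12): word-finally → [ŋ].

[n], [n], [ŋ]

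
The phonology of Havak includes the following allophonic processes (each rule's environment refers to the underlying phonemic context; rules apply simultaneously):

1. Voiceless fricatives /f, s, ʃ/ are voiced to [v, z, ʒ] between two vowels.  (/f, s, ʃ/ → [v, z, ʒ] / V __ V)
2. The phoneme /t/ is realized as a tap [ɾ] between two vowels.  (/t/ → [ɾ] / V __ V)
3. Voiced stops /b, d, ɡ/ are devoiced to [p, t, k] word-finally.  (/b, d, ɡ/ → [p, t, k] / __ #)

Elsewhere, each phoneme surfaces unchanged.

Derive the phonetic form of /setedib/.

/s/ — word-initial; rule 1 does not apply here → [s].
/t/ (between /e/ and /e/) occurs between two vowels → [ɾ] by rule 2.
/d/ (between /e/ and /i/) fails the environment for rule 3, so it stays [d].
/b/ — word-final, word-finally — surfaces as [p] (rule 3).

[seɾedip]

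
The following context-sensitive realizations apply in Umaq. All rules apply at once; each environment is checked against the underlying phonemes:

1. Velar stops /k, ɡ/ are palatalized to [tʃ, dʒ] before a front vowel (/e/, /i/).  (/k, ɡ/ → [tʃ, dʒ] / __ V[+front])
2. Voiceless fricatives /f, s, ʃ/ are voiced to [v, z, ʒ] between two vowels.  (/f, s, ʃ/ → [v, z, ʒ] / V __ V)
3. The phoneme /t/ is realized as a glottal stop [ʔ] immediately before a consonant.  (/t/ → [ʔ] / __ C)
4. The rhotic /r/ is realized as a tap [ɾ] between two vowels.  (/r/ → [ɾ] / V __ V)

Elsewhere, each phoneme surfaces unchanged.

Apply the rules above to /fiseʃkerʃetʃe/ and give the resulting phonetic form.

[fizeʃtʃerʃeʔʃe]

/f/ (word-initial) fails the environment for rule 2, so it stays [f].
/s/ — between /i/ and /e/, between two vowels — surfaces as [z] (rule 2).
/ʃ/ (between /e/ and /k/) fails the environment for rule 2, so it stays [ʃ].
/k/ (between /ʃ/ and /e/): before a front vowel, so rule 1 applies → [tʃ].
/r/ (between /e/ and /ʃ/) fails the environment for rule 4, so it stays [r].
/ʃ/ (between /r/ and /e/) is in the target of rule 2 but the environment (between two vowels) is not met → [ʃ].
/t/ (between /e/ and /ʃ/): immediately before a consonant, so rule 3 applies → [ʔ].
/ʃ/ (between /t/ and /e/) is in the target of rule 2 but the environment (between two vowels) is not met → [ʃ].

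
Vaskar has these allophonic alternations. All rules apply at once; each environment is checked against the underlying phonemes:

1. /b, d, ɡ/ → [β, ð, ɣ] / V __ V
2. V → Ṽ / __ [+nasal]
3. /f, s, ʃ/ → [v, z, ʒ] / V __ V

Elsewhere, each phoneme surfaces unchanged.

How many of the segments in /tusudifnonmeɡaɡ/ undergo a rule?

4

Segments that undergo a rule: /s/ → [z] (rule 3); /d/ → [ð] (rule 1); /o/ → [õ] (rule 2); /ɡ/ → [ɣ] (rule 1).
All other segments surface unchanged.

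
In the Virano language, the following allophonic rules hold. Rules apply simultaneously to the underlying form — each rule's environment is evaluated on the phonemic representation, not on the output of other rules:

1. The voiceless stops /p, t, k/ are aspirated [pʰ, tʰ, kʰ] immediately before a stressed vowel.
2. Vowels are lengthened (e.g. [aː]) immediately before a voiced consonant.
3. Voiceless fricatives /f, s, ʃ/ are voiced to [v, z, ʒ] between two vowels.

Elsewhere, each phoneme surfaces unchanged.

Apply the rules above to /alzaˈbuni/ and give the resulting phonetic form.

Rule 2 applies to /a/ (word-initial: before a voiced consonant) → [aː].
/l/ (between /a/ and /z/): no rule targets it → [l].
/z/ (between /l/ and /a/) is unaffected → [z].
/a/ — between /z/ and /b/, before a voiced consonant — surfaces as [aː] (rule 2).
/b/ stays [b].
/u/ (between /b/ and /n/): before a voiced consonant, so rule 2 applies → [uː].
/n/ — not in any rule's target class → [n].
/i/ (word-final) is in the target of rule 2 but the environment (before a voiced consonant) is not met → [i].

[aːlzaːˈbuːni]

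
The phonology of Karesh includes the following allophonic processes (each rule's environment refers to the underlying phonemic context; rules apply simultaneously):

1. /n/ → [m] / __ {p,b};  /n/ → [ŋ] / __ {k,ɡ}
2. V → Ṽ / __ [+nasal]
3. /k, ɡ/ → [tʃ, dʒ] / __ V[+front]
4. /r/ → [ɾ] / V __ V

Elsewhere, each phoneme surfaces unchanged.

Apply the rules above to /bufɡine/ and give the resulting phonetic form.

/b/ — not in any rule's target class → [b].
/u/ — between /b/ and /f/; rule 2 does not apply here → [u].
/f/ (between /u/ and /ɡ/): no rule targets it → [f].
/ɡ/ (between /f/ and /i/) occurs before a front vowel → [dʒ] by rule 3.
/i/ meets the environment for rule 2 (before a nasal consonant) → [ĩ].
/n/ — between /i/ and /e/; rule 1 does not apply here → [n].
/e/ (word-final): rule 2 targets it, but not before a nasal consonant → unchanged [e].

[bufdʒĩne]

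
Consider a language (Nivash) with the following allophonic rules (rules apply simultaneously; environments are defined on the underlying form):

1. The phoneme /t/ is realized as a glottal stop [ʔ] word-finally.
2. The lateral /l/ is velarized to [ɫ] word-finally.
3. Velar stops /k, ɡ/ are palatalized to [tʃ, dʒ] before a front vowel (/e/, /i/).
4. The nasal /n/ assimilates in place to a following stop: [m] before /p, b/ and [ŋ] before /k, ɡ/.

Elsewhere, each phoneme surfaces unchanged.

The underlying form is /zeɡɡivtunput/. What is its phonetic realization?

[zeɡdʒivtumpuʔ]

/z/ stays [z].
/e/ stays [e].
/ɡ/ (between /e/ and /ɡ/) fails the environment for rule 3, so it stays [ɡ].
/ɡ/ meets the environment for rule 3 (before a front vowel) → [dʒ].
/i/ (between /ɡ/ and /v/): no rule targets it → [i].
/v/ stays [v].
/t/ (between /v/ and /u/) is in the target of rule 1 but the environment (word-finally) is not met → [t].
/u/ — not in any rule's target class → [u].
/n/ meets the environment for rule 4 (before a labial or velar stop) → [m].
/p/ (between /n/ and /u/) is unaffected → [p].
/u/ (between /p/ and /t/): no rule targets it → [u].
/t/ — word-final, word-finally — surfaces as [ʔ] (rule 1).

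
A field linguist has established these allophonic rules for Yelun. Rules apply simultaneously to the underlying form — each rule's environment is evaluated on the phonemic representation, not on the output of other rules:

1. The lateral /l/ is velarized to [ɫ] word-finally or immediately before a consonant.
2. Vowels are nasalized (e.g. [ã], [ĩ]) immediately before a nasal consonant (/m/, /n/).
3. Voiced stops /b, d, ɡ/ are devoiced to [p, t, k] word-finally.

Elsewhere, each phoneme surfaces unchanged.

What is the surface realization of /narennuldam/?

/n/ stays [n].
/a/ (between /n/ and /r/): rule 2 targets it, but not before a nasal consonant → unchanged [a].
/r/ (between /a/ and /e/) is unaffected → [r].
/e/ (between /r/ and /n/) occurs before a nasal consonant → [ẽ] by rule 2.
/n/ (between /e/ and /n/) is unaffected → [n].
/n/ (between /n/ and /u/) is unaffected → [n].
/u/ — between /n/ and /l/; rule 2 does not apply here → [u].
/l/ (between /u/ and /d/): word-finally or immediately before a consonant, so rule 1 applies → [ɫ].
/d/ (between /l/ and /a/) is in the target of rule 3 but the environment (word-finally) is not met → [d].
/a/ — between /d/ and /m/, before a nasal consonant — surfaces as [ã] (rule 2).
/m/ stays [m].

[narẽnnuɫdãm]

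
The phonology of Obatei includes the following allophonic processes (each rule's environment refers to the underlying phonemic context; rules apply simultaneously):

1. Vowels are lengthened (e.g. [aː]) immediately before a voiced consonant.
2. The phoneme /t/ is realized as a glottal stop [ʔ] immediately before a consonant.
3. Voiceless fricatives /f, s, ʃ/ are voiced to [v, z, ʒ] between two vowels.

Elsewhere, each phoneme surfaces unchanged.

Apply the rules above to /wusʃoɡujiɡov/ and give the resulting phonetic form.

/w/ stays [w].
/u/ (between /w/ and /s/) is in the target of rule 1 but the environment (before a voiced consonant) is not met → [u].
/s/ (between /u/ and /ʃ/) fails the environment for rule 3, so it stays [s].
/ʃ/ (between /s/ and /o/) is in the target of rule 3 but the environment (between two vowels) is not met → [ʃ].
/o/ — between /ʃ/ and /ɡ/, before a voiced consonant — surfaces as [oː] (rule 1).
/ɡ/ stays [ɡ].
/u/ (between /ɡ/ and /j/) occurs before a voiced consonant → [uː] by rule 1.
/j/ (between /u/ and /i/): no rule targets it → [j].
/i/ (between /j/ and /ɡ/) occurs before a voiced consonant → [iː] by rule 1.
/ɡ/ stays [ɡ].
Rule 1 applies to /o/ (between /ɡ/ and /v/: before a voiced consonant) → [oː].
/v/ stays [v].

[wusʃoːɡuːjiːɡoːv]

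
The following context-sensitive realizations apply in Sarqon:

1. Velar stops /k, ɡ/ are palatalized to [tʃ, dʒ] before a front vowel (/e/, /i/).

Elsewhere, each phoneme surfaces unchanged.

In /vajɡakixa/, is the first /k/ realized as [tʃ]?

Yes

/k/ (between /a/ and /i/) occurs before a front vowel → [tʃ] by rule 1.
The actual realization is [tʃ], which matches [tʃ].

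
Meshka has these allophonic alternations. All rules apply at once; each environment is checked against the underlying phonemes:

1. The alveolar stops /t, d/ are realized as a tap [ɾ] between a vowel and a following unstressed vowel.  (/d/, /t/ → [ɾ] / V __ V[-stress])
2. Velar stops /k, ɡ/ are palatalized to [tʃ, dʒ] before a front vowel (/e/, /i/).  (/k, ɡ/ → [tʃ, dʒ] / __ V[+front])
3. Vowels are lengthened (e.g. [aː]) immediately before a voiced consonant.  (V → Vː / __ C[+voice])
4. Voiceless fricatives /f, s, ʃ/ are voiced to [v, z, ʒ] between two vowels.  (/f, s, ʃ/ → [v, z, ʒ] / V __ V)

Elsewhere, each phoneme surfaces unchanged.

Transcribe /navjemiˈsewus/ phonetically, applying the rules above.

/n/ — not in any rule's target class → [n].
Rule 3 applies to /a/ (between /n/ and /v/: before a voiced consonant) → [aː].
/v/ (between /a/ and /j/) is unaffected → [v].
/j/ (between /v/ and /e/): no rule targets it → [j].
/e/ (between /j/ and /m/): before a voiced consonant, so rule 3 applies → [eː].
/m/ (between /e/ and /i/) is unaffected → [m].
/i/ (between /m/ and /s/) is in the target of rule 3 but the environment (before a voiced consonant) is not met → [i].
/s/ meets the environment for rule 4 (between two vowels) → [z].
Rule 3 applies to /e/ (between /s/ and /w/: before a voiced consonant) → [eː].
/w/ (between /e/ and /u/) is unaffected → [w].
/u/ — between /w/ and /s/; rule 3 does not apply here → [u].
/s/ (word-final) is in the target of rule 4 but the environment (between two vowels) is not met → [s].

[naːvjeːmiˈzeːwus]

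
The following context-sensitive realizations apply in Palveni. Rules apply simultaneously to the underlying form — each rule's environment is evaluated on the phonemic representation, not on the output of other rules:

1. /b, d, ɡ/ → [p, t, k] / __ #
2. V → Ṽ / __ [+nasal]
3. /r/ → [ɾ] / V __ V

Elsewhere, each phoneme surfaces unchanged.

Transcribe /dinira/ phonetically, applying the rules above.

[dĩniɾa]

/d/ (word-initial) is in the target of rule 1 but the environment (word-finally) is not met → [d].
/i/ (between /d/ and /n/) occurs before a nasal consonant → [ĩ] by rule 2.
/n/ (between /i/ and /i/): no rule targets it → [n].
/i/ — between /n/ and /r/; rule 2 does not apply here → [i].
/r/ (between /i/ and /a/): between two vowels, so rule 3 applies → [ɾ].
/a/ (word-final) fails the environment for rule 2, so it stays [a].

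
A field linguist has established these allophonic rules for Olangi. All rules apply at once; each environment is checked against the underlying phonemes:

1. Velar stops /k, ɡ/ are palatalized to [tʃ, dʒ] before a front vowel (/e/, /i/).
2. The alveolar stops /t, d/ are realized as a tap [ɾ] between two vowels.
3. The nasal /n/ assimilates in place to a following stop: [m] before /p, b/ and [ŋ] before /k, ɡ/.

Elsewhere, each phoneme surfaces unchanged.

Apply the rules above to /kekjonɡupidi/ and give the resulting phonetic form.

[tʃekjoŋɡupiɾi]

/k/ (word-initial): before a front vowel, so rule 1 applies → [tʃ].
/k/ (between /e/ and /j/) fails the environment for rule 1, so it stays [k].
/n/ meets the environment for rule 3 (before a labial or velar stop) → [ŋ].
/ɡ/ (between /n/ and /u/): rule 1 targets it, but not before a front vowel → unchanged [ɡ].
/d/ (between /i/ and /i/): between two vowels, so rule 2 applies → [ɾ].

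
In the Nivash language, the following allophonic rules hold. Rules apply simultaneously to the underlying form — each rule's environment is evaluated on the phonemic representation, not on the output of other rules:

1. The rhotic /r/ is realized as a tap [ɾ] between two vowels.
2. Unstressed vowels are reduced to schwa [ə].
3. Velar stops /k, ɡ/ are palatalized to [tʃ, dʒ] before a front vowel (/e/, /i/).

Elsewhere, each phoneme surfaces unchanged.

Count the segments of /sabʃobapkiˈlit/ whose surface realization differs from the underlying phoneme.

5

Segments that undergo a rule: /a/ → [ə] (rule 2); /o/ → [ə] (rule 2); /a/ → [ə] (rule 2); /k/ → [tʃ] (rule 3); /i/ → [ə] (rule 2).
All other segments surface unchanged.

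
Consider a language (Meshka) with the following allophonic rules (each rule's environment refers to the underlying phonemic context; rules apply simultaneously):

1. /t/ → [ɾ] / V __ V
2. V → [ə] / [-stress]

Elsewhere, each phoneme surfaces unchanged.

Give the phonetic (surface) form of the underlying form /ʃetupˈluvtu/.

/e/ (between /ʃ/ and /t/): in an unstressed syllable, so rule 2 applies → [ə].
/t/ — between /e/ and /u/, between two vowels — surfaces as [ɾ] (rule 1).
/u/ (between /t/ and /p/) occurs in an unstressed syllable → [ə] by rule 2.
/u/ (between /l/ and /v/) is in the target of rule 2 but the environment (in an unstressed syllable) is not met → [u].
/t/ (between /v/ and /u/) is in the target of rule 1 but the environment (between two vowels) is not met → [t].
/u/ — word-final, in an unstressed syllable — surfaces as [ə] (rule 2).

[ʃəɾəpˈluvtə]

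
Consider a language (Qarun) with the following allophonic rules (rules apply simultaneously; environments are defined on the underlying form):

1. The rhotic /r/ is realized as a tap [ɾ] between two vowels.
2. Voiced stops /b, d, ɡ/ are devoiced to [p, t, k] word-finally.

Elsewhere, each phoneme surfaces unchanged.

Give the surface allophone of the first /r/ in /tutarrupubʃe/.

/r/ (between /a/ and /r/) fails the environment for rule 1, so it stays [r].

[r]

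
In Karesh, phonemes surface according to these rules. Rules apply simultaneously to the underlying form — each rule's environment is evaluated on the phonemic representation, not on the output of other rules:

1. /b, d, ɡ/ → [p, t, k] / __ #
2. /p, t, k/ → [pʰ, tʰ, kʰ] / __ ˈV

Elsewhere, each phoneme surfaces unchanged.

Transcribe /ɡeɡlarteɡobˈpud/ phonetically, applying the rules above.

[ɡeɡlarteɡobˈpʰut]

/ɡ/ — word-initial; rule 1 does not apply here → [ɡ].
/e/ — not in any rule's target class → [e].
/ɡ/ (between /e/ and /l/) is in the target of rule 1 but the environment (word-finally) is not met → [ɡ].
/l/ stays [l].
/a/ (between /l/ and /r/) is unaffected → [a].
/r/ stays [r].
/t/ (between /r/ and /e/) fails the environment for rule 2, so it stays [t].
/e/ — not in any rule's target class → [e].
/ɡ/ — between /e/ and /o/; rule 1 does not apply here → [ɡ].
/o/ (between /ɡ/ and /b/): no rule targets it → [o].
/b/ (between /o/ and /p/) is in the target of rule 1 but the environment (word-finally) is not met → [b].
Rule 2 applies to /p/ (between /b/ and /u/: immediately before a stressed vowel) → [pʰ].
/u/ (between /p/ and /d/): no rule targets it → [u].
Rule 1 applies to /d/ (word-final: word-finally) → [t].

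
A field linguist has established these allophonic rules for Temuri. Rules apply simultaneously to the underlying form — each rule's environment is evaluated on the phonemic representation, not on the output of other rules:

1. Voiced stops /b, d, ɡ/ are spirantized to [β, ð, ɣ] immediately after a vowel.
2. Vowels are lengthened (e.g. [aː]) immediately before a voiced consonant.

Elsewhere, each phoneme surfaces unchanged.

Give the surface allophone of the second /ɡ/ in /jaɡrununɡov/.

/ɡ/ — between /n/ and /o/; rule 1 does not apply here → [ɡ].

[ɡ]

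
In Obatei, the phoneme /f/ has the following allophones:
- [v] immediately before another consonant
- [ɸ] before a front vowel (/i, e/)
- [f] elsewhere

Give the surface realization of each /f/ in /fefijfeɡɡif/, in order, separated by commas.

Occurrence 1 (position 1): before a front vowel (/i, e/) → [ɸ].
Occurrence 2 (position 3): before a front vowel (/i, e/) → [ɸ].
Occurrence 3 (position 6): before a front vowel (/i, e/) → [ɸ].
Occurrence 4 (position 11): no conditioning environment matches → elsewhere allophone [f].

[ɸ], [ɸ], [ɸ], [f]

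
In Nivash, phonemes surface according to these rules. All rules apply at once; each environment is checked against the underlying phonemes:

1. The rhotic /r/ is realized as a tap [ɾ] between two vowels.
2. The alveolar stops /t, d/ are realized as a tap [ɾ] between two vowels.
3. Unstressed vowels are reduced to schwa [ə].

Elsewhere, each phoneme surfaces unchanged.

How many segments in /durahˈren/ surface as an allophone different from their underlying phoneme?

Segments that undergo a rule: /u/ → [ə] (rule 3); /r/ → [ɾ] (rule 1); /a/ → [ə] (rule 3).
All other segments surface unchanged.

3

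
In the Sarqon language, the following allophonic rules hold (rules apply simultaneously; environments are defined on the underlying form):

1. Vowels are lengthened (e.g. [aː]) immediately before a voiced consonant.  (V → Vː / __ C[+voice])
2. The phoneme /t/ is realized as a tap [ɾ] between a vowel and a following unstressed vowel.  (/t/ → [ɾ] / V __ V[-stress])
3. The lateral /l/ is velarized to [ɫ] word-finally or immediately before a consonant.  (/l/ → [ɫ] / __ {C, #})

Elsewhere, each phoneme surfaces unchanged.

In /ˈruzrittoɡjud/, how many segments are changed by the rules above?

3

Segments that undergo a rule: /u/ → [uː] (rule 1); /o/ → [oː] (rule 1); /u/ → [uː] (rule 1).
All other segments surface unchanged.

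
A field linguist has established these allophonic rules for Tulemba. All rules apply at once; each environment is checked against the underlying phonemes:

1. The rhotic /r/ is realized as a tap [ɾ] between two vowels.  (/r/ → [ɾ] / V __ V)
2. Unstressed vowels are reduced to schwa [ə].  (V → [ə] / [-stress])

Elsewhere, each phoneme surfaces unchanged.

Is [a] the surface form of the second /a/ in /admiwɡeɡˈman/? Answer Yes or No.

Yes

/a/ (between /m/ and /n/) is in the target of rule 2 but the environment (in an unstressed syllable) is not met → [a].
The actual realization is [a], which matches [a].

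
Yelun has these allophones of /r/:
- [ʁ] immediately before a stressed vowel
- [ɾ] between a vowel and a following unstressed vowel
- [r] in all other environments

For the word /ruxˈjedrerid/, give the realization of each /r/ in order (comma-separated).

Occurrence 1 (position 1): no conditioning environment matches → elsewhere allophone [r].
Occurrence 2 (position 7): no conditioning environment matches → elsewhere allophone [r].
Occurrence 3 (position 9): between a vowel and a following unstressed vowel → [ɾ].

[r], [r], [ɾ]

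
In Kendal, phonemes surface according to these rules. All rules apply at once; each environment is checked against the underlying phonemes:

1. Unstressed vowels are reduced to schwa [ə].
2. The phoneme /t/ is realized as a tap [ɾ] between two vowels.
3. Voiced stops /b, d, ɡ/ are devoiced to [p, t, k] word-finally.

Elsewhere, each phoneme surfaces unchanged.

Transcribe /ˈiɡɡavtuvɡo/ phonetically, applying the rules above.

[ˈiɡɡəvtəvɡə]

/i/ — word-initial; rule 1 does not apply here → [i].
/ɡ/ (between /i/ and /ɡ/) fails the environment for rule 3, so it stays [ɡ].
/ɡ/ — between /ɡ/ and /a/; rule 3 does not apply here → [ɡ].
/a/ meets the environment for rule 1 (in an unstressed syllable) → [ə].
/t/ (between /v/ and /u/) is in the target of rule 2 but the environment (between two vowels) is not met → [t].
/u/ (between /t/ and /v/): in an unstressed syllable, so rule 1 applies → [ə].
/ɡ/ (between /v/ and /o/): rule 3 targets it, but not word-finally → unchanged [ɡ].
/o/ — word-final, in an unstressed syllable — surfaces as [ə] (rule 1).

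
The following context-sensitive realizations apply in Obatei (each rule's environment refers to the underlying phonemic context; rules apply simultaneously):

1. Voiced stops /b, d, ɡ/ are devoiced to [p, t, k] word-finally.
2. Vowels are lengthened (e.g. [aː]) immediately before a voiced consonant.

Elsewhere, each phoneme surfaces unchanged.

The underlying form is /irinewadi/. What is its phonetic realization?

[iːriːneːwaːdi]

/i/ — word-initial, before a voiced consonant — surfaces as [iː] (rule 2).
/r/ — not in any rule's target class → [r].
Rule 2 applies to /i/ (between /r/ and /n/: before a voiced consonant) → [iː].
/n/ (between /i/ and /e/) is unaffected → [n].
/e/ (between /n/ and /w/) occurs before a voiced consonant → [eː] by rule 2.
/w/ (between /e/ and /a/) is unaffected → [w].
/a/ (between /w/ and /d/): before a voiced consonant, so rule 2 applies → [aː].
/d/ (between /a/ and /i/): rule 1 targets it, but not word-finally → unchanged [d].
/i/ (word-final): rule 2 targets it, but not before a voiced consonant → unchanged [i].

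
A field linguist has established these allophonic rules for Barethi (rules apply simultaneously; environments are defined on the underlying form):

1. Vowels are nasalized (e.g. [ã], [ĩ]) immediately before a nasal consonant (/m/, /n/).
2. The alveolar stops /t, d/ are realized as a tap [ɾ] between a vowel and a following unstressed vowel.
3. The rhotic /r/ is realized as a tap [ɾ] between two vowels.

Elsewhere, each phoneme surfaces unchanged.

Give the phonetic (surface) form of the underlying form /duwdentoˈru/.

/d/ (word-initial) is in the target of rule 2 but the environment (between a vowel and a following unstressed vowel) is not met → [d].
/u/ — between /d/ and /w/; rule 1 does not apply here → [u].
/w/ stays [w].
/d/ (between /w/ and /e/): rule 2 targets it, but not between a vowel and a following unstressed vowel → unchanged [d].
/e/ meets the environment for rule 1 (before a nasal consonant) → [ẽ].
/n/ — not in any rule's target class → [n].
/t/ (between /n/ and /o/) fails the environment for rule 2, so it stays [t].
/o/ — between /t/ and /r/; rule 1 does not apply here → [o].
/r/ (between /o/ and /u/) occurs between two vowels → [ɾ] by rule 3.
/u/ (word-final): rule 1 targets it, but not before a nasal consonant → unchanged [u].

[duwdẽntoˈɾu]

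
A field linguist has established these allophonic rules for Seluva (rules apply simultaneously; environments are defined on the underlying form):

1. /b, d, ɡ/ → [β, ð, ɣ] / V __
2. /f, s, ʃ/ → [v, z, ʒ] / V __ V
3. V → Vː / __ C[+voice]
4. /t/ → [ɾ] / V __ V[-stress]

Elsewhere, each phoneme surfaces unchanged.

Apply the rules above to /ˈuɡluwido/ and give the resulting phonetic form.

/u/ meets the environment for rule 3 (before a voiced consonant) → [uː].
Rule 1 applies to /ɡ/ (between /u/ and /l/: immediately after a vowel) → [ɣ].
Rule 3 applies to /u/ (between /l/ and /w/: before a voiced consonant) → [uː].
/i/ (between /w/ and /d/) occurs before a voiced consonant → [iː] by rule 3.
/d/ meets the environment for rule 1 (immediately after a vowel) → [ð].
/o/ (word-final): rule 3 targets it, but not before a voiced consonant → unchanged [o].

[ˈuːɣluːwiːðo]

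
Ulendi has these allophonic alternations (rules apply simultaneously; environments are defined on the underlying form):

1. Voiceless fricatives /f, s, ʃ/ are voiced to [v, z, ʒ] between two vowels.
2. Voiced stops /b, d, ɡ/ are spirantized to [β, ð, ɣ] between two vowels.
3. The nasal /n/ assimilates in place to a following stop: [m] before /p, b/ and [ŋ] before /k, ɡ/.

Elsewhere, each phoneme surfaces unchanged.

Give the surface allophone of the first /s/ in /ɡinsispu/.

/s/ (between /n/ and /i/) is in the target of rule 1 but the environment (between two vowels) is not met → [s].

[s]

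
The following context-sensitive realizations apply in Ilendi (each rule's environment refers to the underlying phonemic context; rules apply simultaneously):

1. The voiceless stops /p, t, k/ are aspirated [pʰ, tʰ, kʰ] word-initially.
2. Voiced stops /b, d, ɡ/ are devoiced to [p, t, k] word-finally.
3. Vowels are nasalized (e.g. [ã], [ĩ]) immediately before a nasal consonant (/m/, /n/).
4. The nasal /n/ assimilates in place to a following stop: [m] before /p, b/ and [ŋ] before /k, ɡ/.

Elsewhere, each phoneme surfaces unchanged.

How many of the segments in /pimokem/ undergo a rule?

Segments that undergo a rule: /p/ → [pʰ] (rule 1); /i/ → [ĩ] (rule 3); /e/ → [ẽ] (rule 3).
All other segments surface unchanged.

3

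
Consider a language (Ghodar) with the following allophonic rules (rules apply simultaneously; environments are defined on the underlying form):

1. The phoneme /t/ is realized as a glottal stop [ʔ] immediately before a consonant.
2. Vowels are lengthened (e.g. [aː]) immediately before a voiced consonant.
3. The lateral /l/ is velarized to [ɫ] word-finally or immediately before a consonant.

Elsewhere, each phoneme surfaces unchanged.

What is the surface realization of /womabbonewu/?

/o/ — between /w/ and /m/, before a voiced consonant — surfaces as [oː] (rule 2).
/a/ (between /m/ and /b/): before a voiced consonant, so rule 2 applies → [aː].
/o/ meets the environment for rule 2 (before a voiced consonant) → [oː].
/e/ — between /n/ and /w/, before a voiced consonant — surfaces as [eː] (rule 2).
/u/ — word-final; rule 2 does not apply here → [u].

[woːmaːbboːneːwu]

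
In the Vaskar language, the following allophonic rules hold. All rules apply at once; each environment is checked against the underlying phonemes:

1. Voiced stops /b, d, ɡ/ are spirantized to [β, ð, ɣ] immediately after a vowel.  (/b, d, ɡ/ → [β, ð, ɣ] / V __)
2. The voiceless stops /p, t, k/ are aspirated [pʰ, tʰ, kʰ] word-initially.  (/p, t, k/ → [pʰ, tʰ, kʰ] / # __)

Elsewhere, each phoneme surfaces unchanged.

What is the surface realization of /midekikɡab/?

Rule 1 applies to /d/ (between /i/ and /e/: immediately after a vowel) → [ð].
/k/ — between /e/ and /i/; rule 2 does not apply here → [k].
/k/ — between /i/ and /ɡ/; rule 2 does not apply here → [k].
/ɡ/ (between /k/ and /a/) fails the environment for rule 1, so it stays [ɡ].
/b/ (word-final): immediately after a vowel, so rule 1 applies → [β].

[miðekikɡaβ]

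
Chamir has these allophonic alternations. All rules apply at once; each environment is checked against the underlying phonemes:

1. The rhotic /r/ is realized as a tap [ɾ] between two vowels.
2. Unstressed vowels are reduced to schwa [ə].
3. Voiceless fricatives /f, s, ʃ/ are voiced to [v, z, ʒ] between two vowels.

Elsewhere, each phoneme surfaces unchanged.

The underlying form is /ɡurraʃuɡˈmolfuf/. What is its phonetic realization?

/ɡ/ stays [ɡ].
/u/ — between /ɡ/ and /r/, in an unstressed syllable — surfaces as [ə] (rule 2).
/r/ — between /u/ and /r/; rule 1 does not apply here → [r].
/r/ — between /r/ and /a/; rule 1 does not apply here → [r].
/a/ (between /r/ and /ʃ/) occurs in an unstressed syllable → [ə] by rule 2.
/ʃ/ (between /a/ and /u/) occurs between two vowels → [ʒ] by rule 3.
Rule 2 applies to /u/ (between /ʃ/ and /ɡ/: in an unstressed syllable) → [ə].
/ɡ/ — not in any rule's target class → [ɡ].
/m/ (between /ɡ/ and /o/): no rule targets it → [m].
/o/ (between /m/ and /l/) fails the environment for rule 2, so it stays [o].
/l/ (between /o/ and /f/): no rule targets it → [l].
/f/ (between /l/ and /u/) is in the target of rule 3 but the environment (between two vowels) is not met → [f].
/u/ (between /f/ and /f/) occurs in an unstressed syllable → [ə] by rule 2.
/f/ (word-final) fails the environment for rule 3, so it stays [f].

[ɡərrəʒəɡˈmolfəf]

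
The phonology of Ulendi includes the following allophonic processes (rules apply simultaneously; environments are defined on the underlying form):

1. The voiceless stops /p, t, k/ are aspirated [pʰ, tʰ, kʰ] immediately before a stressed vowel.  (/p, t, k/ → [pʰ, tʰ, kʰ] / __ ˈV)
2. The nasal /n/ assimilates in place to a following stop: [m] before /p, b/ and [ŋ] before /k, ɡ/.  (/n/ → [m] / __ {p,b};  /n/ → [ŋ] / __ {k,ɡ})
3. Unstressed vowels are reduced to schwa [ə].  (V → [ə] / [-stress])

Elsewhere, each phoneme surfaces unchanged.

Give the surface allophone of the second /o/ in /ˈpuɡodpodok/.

[ə]

Rule 3 applies to /o/ (between /p/ and /d/: in an unstressed syllable) → [ə].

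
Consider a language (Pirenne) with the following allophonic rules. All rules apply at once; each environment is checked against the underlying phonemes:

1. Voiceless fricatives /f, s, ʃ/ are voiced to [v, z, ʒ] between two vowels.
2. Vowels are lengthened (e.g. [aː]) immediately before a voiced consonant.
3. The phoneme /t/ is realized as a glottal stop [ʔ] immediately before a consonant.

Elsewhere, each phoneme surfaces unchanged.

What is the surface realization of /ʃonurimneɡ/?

[ʃoːnuːriːmneːɡ]

/ʃ/ (word-initial): rule 1 targets it, but not between two vowels → unchanged [ʃ].
/o/ — between /ʃ/ and /n/, before a voiced consonant — surfaces as [oː] (rule 2).
/n/ — not in any rule's target class → [n].
/u/ (between /n/ and /r/) occurs before a voiced consonant → [uː] by rule 2.
/r/ (between /u/ and /i/) is unaffected → [r].
/i/ meets the environment for rule 2 (before a voiced consonant) → [iː].
/m/ stays [m].
/n/ — not in any rule's target class → [n].
/e/ — between /n/ and /ɡ/, before a voiced consonant — surfaces as [eː] (rule 2).
/ɡ/ (word-final): no rule targets it → [ɡ].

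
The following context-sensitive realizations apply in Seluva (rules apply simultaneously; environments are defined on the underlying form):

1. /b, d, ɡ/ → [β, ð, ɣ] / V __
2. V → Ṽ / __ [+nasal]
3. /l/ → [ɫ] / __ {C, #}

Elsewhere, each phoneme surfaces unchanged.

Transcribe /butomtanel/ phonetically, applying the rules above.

/b/ (word-initial) fails the environment for rule 1, so it stays [b].
/u/ (between /b/ and /t/) is in the target of rule 2 but the environment (before a nasal consonant) is not met → [u].
/t/ (between /u/ and /o/): no rule targets it → [t].
/o/ — between /t/ and /m/, before a nasal consonant — surfaces as [õ] (rule 2).
/m/ (between /o/ and /t/) is unaffected → [m].
/t/ stays [t].
/a/ (between /t/ and /n/): before a nasal consonant, so rule 2 applies → [ã].
/n/ (between /a/ and /e/): no rule targets it → [n].
/e/ (between /n/ and /l/) fails the environment for rule 2, so it stays [e].
Rule 3 applies to /l/ (word-final: word-finally or immediately before a consonant) → [ɫ].

[butõmtãneɫ]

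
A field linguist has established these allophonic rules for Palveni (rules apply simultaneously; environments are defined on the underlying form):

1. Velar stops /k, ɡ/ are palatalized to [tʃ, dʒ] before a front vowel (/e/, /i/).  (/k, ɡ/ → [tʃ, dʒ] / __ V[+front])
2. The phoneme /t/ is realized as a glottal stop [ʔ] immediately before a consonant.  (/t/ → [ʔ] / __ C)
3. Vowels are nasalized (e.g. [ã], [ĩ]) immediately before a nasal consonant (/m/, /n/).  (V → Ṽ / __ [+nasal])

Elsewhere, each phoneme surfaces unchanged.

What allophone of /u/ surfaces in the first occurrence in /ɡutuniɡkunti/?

[u]

/u/ (between /ɡ/ and /t/): rule 3 targets it, but not before a nasal consonant → unchanged [u].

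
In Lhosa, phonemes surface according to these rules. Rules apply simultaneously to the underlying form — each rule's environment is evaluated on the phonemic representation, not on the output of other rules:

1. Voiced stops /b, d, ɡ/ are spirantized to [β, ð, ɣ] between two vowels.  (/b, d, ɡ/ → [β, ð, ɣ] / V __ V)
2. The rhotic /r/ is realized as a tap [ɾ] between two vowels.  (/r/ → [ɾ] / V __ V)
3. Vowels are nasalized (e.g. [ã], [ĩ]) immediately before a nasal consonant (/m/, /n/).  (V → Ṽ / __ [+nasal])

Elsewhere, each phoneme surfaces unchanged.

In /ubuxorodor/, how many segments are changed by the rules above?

Segments that undergo a rule: /b/ → [β] (rule 1); /r/ → [ɾ] (rule 2); /d/ → [ð] (rule 1).
All other segments surface unchanged.

3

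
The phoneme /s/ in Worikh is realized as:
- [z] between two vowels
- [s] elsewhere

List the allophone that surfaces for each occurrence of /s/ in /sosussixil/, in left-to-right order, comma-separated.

Occurrence 1 (position 1): no conditioning environment matches → elsewhere allophone [s].
Occurrence 2 (position 3): between two vowels → [z].
Occurrence 3 (position 5): no conditioning environment matches → elsewhere allophone [s].
Occurrence 4 (position 6): no conditioning environment matches → elsewhere allophone [s].

[s], [z], [s], [s]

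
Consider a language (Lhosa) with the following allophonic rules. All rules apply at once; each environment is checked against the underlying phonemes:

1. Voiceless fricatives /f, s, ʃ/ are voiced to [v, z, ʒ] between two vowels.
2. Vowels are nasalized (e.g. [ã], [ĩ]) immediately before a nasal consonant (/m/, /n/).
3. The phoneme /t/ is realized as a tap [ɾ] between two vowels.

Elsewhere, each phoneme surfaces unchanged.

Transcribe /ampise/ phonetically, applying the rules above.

[ãmpize]

/a/ meets the environment for rule 2 (before a nasal consonant) → [ã].
/i/ (between /p/ and /s/) fails the environment for rule 2, so it stays [i].
/s/ meets the environment for rule 1 (between two vowels) → [z].
/e/ (word-final): rule 2 targets it, but not before a nasal consonant → unchanged [e].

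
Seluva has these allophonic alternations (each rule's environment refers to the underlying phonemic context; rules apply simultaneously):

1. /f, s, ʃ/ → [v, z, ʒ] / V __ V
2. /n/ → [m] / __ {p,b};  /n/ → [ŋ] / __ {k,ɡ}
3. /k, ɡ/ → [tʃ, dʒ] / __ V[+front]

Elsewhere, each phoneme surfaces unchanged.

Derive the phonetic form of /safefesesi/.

[savevezezi]

/s/ (word-initial) fails the environment for rule 1, so it stays [s].
/f/ (between /a/ and /e/) occurs between two vowels → [v] by rule 1.
Rule 1 applies to /f/ (between /e/ and /e/: between two vowels) → [v].
/s/ meets the environment for rule 1 (between two vowels) → [z].
Rule 1 applies to /s/ (between /e/ and /i/: between two vowels) → [z].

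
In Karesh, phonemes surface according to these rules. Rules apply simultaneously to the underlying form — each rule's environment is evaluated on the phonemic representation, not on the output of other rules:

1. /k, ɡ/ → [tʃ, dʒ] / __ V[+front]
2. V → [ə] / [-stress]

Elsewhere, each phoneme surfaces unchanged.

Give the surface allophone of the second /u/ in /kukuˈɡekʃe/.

[ə]

Rule 2 applies to /u/ (between /k/ and /ɡ/: in an unstressed syllable) → [ə].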